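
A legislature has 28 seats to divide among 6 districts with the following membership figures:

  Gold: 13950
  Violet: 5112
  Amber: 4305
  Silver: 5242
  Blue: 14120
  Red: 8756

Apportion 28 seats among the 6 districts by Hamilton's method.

The standard divisor is 51485/28 ≈ 1838.75.
Standard quotas: Gold 7.5867, Violet 2.7801, Amber 2.3413, Silver 2.8508, Blue 7.6791, Red 4.7619.
Lower quotas: Gold 7, Violet 2, Amber 2, Silver 2, Blue 7, Red 4 (sum 24, leaving 4 seats).
Remainders in descending order: Silver 0.8508, Violet 0.7801, Red 0.7619, Blue 0.6791, Gold 0.5867, Amber 0.3413.
The surplus seats go to Silver, Violet, Red, Blue.

Gold=7, Violet=3, Amber=2, Silver=3, Blue=8, Red=5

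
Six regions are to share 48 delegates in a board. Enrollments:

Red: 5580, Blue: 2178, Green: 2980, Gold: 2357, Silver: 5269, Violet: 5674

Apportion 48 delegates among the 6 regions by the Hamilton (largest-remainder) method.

Red=11, Blue=4, Green=6, Gold=5, Silver=11, Violet=11

The standard divisor is 24038/48 ≈ 500.792.
Standard quotas: Red 11.1424, Blue 4.3491, Green 5.9506, Gold 4.7065, Silver 10.5213, Violet 11.3301.
Lower quotas: Red 11, Blue 4, Green 5, Gold 4, Silver 10, Violet 11 (sum 45, leaving 3 seats).
Remainders in descending order: Green 0.9506, Gold 0.7065, Silver 0.5213, Blue 0.3491, Violet 0.3301, Red 0.1424.
The surplus seats go to Green, Gold, Silver.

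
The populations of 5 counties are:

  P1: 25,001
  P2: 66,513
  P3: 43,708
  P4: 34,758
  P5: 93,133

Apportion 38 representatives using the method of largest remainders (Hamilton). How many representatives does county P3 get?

6

Total 263113; standard divisor 263113/38 ≈ 6924.026.
Standard quotas: P1 3.6108, P2 9.6061, P3 6.3125, P4 5.0199, P5 13.4507.
Lower quotas: P1 3, P2 9, P3 6, P4 5, P5 13 (sum 36, leaving 2 seats).
Remainders in descending order: P1 0.6108, P2 0.6061, P5 0.4507, P3 0.3125, P4 0.0199.
Largest remainders: P1, P2 receive the extra seats.
P3 receives 6.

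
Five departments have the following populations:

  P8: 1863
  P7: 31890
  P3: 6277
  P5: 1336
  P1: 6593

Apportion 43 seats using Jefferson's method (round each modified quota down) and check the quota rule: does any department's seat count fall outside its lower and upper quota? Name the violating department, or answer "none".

Standard quotas: P8 1.670, P7 28.593, P3 5.628, P5 1.198, P1 5.911.
Jefferson allocation: P8 1, P7 30, P3 5, P5 1, P1 6.
P7 has quota 28.593 (lower 28, upper 29) but receives 30 — outside the quota interval.

P7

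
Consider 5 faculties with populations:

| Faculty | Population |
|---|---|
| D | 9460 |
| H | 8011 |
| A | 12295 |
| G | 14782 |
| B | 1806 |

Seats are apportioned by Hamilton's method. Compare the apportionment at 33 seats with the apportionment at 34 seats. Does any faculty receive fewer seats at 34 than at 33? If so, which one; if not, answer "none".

none

At 33 seats: D 7, H 6, A 9, G 10, B 1.
At 34 seats: D 7, H 6, A 9, G 11, B 1.
No faculty's allocation decreased.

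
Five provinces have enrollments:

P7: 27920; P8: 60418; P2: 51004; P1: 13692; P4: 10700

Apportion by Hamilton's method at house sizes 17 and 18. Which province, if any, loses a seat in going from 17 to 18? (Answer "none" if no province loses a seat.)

At 17 seats: P7 3, P8 6, P2 5, P1 2, P4 1.
At 18 seats: P7 3, P8 7, P2 6, P1 1, P4 1.
P1 drops from 2 to 1.

P1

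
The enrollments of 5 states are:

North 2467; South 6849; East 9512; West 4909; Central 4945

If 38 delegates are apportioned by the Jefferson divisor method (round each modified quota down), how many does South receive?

9

Standard divisor 28682/38 ≈ 754.789; standard quotas: North 3.268, South 9.074, East 12.602, West 6.504, Central 6.551.
Rounding down gives 3, 9, 12, 6, 6 = 36 seats, so the divisor must be adjusted.
With modified divisor 704: modified quotas North 3.504, South 9.729, East 13.511, West 6.973, Central 7.024.
Rounding down: North 3, South 9, East 13, West 6, Central 7 (total 38).
South receives 9.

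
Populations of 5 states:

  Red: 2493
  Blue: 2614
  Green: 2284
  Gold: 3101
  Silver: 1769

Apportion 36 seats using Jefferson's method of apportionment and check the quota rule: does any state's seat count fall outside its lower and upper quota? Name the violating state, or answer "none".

none

Standard quotas: Red 7.320, Blue 7.675, Green 6.706, Gold 9.105, Silver 5.194.
Jefferson allocation: Red 7, Blue 8, Green 7, Gold 9, Silver 5.
Every allocation lies between the lower and upper quota.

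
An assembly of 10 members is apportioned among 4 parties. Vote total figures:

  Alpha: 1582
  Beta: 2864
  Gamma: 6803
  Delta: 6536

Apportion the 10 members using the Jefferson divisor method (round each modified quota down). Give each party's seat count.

Standard divisor 17785/10 ≈ 1778.5; standard quotas: Alpha 0.890, Beta 1.610, Gamma 3.825, Delta 3.675.
Rounding down gives 0, 1, 3, 3 = 7 seats, so the divisor must be adjusted.
With modified divisor 1500: modified quotas Alpha 1.055, Beta 1.909, Gamma 4.535, Delta 4.357.
Rounding down: Alpha 1, Beta 1, Gamma 4, Delta 4 (total 10).

Alpha 1; Beta 1; Gamma 4; Delta 4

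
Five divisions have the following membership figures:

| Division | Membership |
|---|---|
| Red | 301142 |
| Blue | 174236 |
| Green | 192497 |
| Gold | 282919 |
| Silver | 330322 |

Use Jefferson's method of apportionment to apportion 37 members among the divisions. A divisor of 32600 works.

With modified divisor 32600: modified quotas Red 9.237, Blue 5.345, Green 5.905, Gold 8.678, Silver 10.133.
Rounding down: Red 9, Blue 5, Green 5, Gold 8, Silver 10 (total 37).

Red 9, Blue 5, Green 5, Gold 8, Silver 10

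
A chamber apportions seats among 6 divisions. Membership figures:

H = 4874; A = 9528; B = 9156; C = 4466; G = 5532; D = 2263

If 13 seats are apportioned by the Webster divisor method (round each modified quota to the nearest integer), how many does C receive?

Standard divisor 35819/13 ≈ 2755.308; standard quotas: H 1.769, A 3.458, B 3.323, C 1.621, G 2.008, D 0.821.
Rounding to the nearest integer gives H 2, A 3, B 3, C 2, G 2, D 1 — total 13, matching the house size, so no adjustment is needed.
C receives 2.

2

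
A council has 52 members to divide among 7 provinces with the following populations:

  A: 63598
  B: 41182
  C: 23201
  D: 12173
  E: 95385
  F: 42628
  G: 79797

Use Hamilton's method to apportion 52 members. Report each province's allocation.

Standard divisor: 357964 ÷ 52 ≈ 6883.923.
Standard quotas: A 9.2386, B 5.9823, C 3.3703, D 1.7683, E 13.8562, F 6.1924, G 11.5918.
Lower quotas: A 9, B 5, C 3, D 1, E 13, F 6, G 11 (sum 48, leaving 4 seats).
Remainders in descending order: B 0.9823, E 0.8562, D 0.7683, G 0.5918, C 0.3703, A 0.2386, F 0.1924.
The surplus seats go to B, E, D, G.

A 9, B 6, C 3, D 2, E 14, F 6, G 12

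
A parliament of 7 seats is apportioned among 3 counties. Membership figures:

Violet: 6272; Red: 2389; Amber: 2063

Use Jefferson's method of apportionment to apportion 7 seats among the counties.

Standard divisor 10724/7 ≈ 1532; standard quotas: Violet 4.094, Red 1.559, Amber 1.347.
Rounding down gives 4, 1, 1 = 6 seats, so the divisor must be adjusted.
With modified divisor 1220: modified quotas Violet 5.141, Red 1.958, Amber 1.691.
Rounding down: Violet 5, Red 1, Amber 1 (total 7).

Violet 5, Red 1, Amber 1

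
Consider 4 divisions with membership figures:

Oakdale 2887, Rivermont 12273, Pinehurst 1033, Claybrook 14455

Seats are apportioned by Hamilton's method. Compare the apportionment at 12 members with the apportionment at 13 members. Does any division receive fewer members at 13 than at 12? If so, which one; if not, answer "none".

none

At 12 seats: Oakdale 1, Rivermont 5, Pinehurst 0, Claybrook 6.
At 13 seats: Oakdale 1, Rivermont 5, Pinehurst 1, Claybrook 6.
No division's allocation decreased.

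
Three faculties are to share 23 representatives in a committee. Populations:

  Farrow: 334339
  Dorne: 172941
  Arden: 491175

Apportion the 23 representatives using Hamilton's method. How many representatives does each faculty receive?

The standard divisor is 998455/23 ≈ 43411.087.
Standard quotas: Farrow 7.7017, Dorne 3.9838, Arden 11.3145.
Lower quotas: Farrow 7, Dorne 3, Arden 11 (sum 21, leaving 2 seats).
Remainders in descending order: Dorne 0.9838, Farrow 0.7017, Arden 0.3145.
The surplus seats go to Dorne, Farrow.

Farrow 8, Dorne 4, Arden 11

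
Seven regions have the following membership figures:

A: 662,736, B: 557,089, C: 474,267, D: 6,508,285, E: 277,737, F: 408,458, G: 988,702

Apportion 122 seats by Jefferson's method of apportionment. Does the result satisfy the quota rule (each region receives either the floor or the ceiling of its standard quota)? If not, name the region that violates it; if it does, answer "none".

Standard quotas: A 8.186, B 6.881, C 5.858, D 80.388, E 3.430, F 5.045, G 12.212.
Jefferson allocation: A 8, B 7, C 5, D 82, E 3, F 5, G 12.
D has quota 80.388 (lower 80, upper 81) but receives 82 — outside the quota interval.

D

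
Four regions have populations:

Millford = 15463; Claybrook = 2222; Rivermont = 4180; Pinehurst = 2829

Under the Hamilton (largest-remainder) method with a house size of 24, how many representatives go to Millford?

Standard divisor: 24694 ÷ 24 ≈ 1028.917.
Standard quotas: Millford 15.0284, Claybrook 2.1596, Rivermont 4.0625, Pinehurst 2.7495.
Lower quotas: Millford 15, Claybrook 2, Rivermont 4, Pinehurst 2 (sum 23, leaving 1 seat).
Remainders in descending order: Pinehurst 0.7495, Claybrook 0.1596, Rivermont 0.0625, Millford 0.0284.
Largest remainder: Pinehurst receives the extra seat.
Millford receives 15.

15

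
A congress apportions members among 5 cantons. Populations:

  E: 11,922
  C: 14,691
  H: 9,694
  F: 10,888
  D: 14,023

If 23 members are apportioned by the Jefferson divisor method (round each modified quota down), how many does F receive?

Standard divisor 61218/23 ≈ 2661.652; standard quotas: E 4.479, C 5.520, H 3.642, F 4.091, D 5.269.
Rounding down gives 4, 5, 3, 4, 5 = 21 seats, so the divisor must be adjusted.
With modified divisor 2400: modified quotas E 4.968, C 6.121, H 4.039, F 4.537, D 5.843.
Rounding down: E 4, C 6, H 4, F 4, D 5 (total 23).
F receives 4.

4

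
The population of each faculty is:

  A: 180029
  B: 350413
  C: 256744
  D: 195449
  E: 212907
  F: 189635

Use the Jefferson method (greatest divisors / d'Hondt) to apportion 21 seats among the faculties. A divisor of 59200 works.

A: 3, B: 5, C: 4, D: 3, E: 3, F: 3

With modified divisor 59200: modified quotas A 3.041, B 5.919, C 4.337, D 3.302, E 3.596, F 3.203.
Rounding down: A 3, B 5, C 4, D 3, E 3, F 3 (total 21).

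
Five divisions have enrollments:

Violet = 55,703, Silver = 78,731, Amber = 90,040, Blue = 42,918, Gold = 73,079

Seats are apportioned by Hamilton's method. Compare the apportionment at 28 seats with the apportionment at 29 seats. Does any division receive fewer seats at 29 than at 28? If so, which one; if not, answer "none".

Blue

At 28 seats: Violet 5, Silver 6, Amber 7, Blue 4, Gold 6.
At 29 seats: Violet 5, Silver 7, Amber 8, Blue 3, Gold 6.
Blue drops from 4 to 3.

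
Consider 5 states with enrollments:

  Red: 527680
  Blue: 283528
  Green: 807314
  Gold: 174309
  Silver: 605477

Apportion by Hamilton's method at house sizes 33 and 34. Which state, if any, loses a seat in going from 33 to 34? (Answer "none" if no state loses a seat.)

At 33 seats: Red 7, Blue 4, Green 11, Gold 3, Silver 8.
At 34 seats: Red 8, Blue 4, Green 11, Gold 2, Silver 9.
Gold drops from 3 to 2.

Gold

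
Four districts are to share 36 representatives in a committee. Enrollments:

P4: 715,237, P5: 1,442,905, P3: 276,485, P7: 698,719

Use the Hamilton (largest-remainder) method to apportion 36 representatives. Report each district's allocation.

P4 8; P5 17; P3 3; P7 8

Standard divisor: 3133346 ÷ 36 ≈ 87037.389.
Standard quotas: P4 8.2176, P5 16.5780, P3 3.1766, P7 8.0278.
Lower quotas: P4 8, P5 16, P3 3, P7 8 (sum 35, leaving 1 seat).
Remainders in descending order: P5 0.5780, P4 0.2176, P3 0.1766, P7 0.0278.
Largest remainder: P5 receives the extra seat.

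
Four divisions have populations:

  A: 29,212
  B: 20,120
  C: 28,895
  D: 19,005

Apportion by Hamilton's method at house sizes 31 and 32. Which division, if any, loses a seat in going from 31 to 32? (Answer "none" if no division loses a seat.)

none

At 31 seats: A 9, B 7, C 9, D 6.
At 32 seats: A 10, B 7, C 9, D 6.
No division's allocation decreased.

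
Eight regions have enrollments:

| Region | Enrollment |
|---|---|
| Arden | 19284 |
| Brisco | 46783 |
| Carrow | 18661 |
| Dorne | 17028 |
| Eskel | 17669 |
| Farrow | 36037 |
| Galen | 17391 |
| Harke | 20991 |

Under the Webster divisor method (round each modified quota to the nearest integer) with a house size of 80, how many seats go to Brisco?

Standard divisor 193844/80 ≈ 2423.05; standard quotas: Arden 7.959, Brisco 19.307, Carrow 7.701, Dorne 7.028, Eskel 7.292, Farrow 14.873, Galen 7.177, Harke 8.663.
Rounding to the nearest integer gives Arden 8, Brisco 19, Carrow 8, Dorne 7, Eskel 7, Farrow 15, Galen 7, Harke 9 — total 80, matching the house size, so no adjustment is needed.
Brisco receives 19.

19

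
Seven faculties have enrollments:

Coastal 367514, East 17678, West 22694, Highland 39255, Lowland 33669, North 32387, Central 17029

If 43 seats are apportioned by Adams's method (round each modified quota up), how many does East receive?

2

Standard divisor 530226/43 ≈ 12330.837; standard quotas: Coastal 29.804, East 1.434, West 1.840, Highland 3.183, Lowland 2.730, North 2.627, Central 1.381.
Rounding up gives 30, 2, 2, 4, 3, 3, 2 = 46 seats, so the divisor must be adjusted.
With modified divisor 13400: modified quotas Coastal 27.426, East 1.319, West 1.694, Highland 2.929, Lowland 2.513, North 2.417, Central 1.271.
Rounding up: Coastal 28, East 2, West 2, Highland 3, Lowland 3, North 3, Central 2 (total 43).
East receives 2.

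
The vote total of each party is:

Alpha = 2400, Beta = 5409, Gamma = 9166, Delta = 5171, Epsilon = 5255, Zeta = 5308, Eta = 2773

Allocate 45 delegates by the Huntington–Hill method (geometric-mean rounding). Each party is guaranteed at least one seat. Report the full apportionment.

Alpha: 3; Beta: 7; Gamma: 11; Delta: 6; Epsilon: 7; Zeta: 7; Eta: 4

With divisor 799: modified quotas Alpha 3.004, Beta 6.770, Gamma 11.472, Delta 6.472, Epsilon 6.577, Zeta 6.643, Eta 3.471.
Geometric-mean thresholds: Alpha √(3·4)=3.464, Beta √(6·7)=6.481, Gamma √(11·12)=11.489, Delta √(6·7)=6.481, Epsilon √(6·7)=6.481, Zeta √(6·7)=6.481, Eta √(3·4)=3.464.
Each quota rounded against its threshold gives Alpha 3, Beta 7, Gamma 11, Delta 6, Epsilon 7, Zeta 7, Eta 4 (total 45).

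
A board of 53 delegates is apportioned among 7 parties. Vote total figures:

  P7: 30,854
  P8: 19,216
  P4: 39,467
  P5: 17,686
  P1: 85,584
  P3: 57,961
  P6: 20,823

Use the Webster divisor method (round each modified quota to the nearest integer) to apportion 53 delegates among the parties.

Standard divisor 271591/53 ≈ 5124.358; standard quotas: P7 6.021, P8 3.750, P4 7.702, P5 3.451, P1 16.701, P3 11.311, P6 4.064.
Rounding to the nearest integer gives P7 6, P8 4, P4 8, P5 3, P1 17, P3 11, P6 4 — total 53, matching the house size, so no adjustment is needed.

P7: 6, P8: 4, P4: 8, P5: 3, P1: 17, P3: 11, P6: 4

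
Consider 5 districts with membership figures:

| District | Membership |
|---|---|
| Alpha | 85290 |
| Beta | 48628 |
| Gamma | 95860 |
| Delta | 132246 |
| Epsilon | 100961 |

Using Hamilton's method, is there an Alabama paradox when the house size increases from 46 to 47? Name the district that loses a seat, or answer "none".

none

At 46 seats: Alpha 8, Beta 5, Gamma 10, Delta 13, Epsilon 10.
At 47 seats: Alpha 9, Beta 5, Gamma 10, Delta 13, Epsilon 10.
No district's allocation decreased.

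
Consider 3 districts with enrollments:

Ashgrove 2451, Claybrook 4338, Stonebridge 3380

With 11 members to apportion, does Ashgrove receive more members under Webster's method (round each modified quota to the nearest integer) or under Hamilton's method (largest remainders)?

Webster

Webster: Ashgrove 3, Claybrook 4, Stonebridge 4.
Hamilton: Ashgrove 2, Claybrook 5, Stonebridge 4.
Ashgrove gets 3 under Webster and 2 under Hamilton.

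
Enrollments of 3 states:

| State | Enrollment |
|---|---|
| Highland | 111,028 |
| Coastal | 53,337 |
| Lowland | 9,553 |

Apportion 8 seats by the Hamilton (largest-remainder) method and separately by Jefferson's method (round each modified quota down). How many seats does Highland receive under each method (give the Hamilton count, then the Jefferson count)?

Hamilton: Highland 5, Coastal 3, Lowland 0.
Jefferson: Highland 6, Coastal 2, Lowland 0.
Highland gets 5 under Hamilton and 6 under Jefferson.

5 and 6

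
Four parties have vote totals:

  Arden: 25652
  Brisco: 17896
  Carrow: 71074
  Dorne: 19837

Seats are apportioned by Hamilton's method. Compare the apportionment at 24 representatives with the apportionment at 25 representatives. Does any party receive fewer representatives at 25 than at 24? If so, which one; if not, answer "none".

At 24 seats: Arden 5, Brisco 3, Carrow 13, Dorne 3.
At 25 seats: Arden 5, Brisco 3, Carrow 13, Dorne 4.
No party's allocation decreased.

none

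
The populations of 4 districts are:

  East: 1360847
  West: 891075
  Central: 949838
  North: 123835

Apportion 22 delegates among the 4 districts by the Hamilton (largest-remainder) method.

Total 3325595; standard divisor 3325595/22 ≈ 151163.409.
Standard quotas: East 9.0025, West 5.8948, Central 6.2835, North 0.8192.
Lower quotas: East 9, West 5, Central 6, North 0 (sum 20, leaving 2 seats).
Remainders in descending order: West 0.8948, North 0.8192, Central 0.2835, East 0.0025.
Largest remainders: West, North receive the extra seats.

East 9, West 6, Central 6, North 1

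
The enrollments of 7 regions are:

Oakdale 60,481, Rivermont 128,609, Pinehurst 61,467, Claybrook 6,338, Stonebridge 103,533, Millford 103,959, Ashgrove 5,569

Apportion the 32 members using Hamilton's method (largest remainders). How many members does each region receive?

Oakdale 4; Rivermont 9; Pinehurst 4; Claybrook 1; Stonebridge 7; Millford 7; Ashgrove 0

Total 469956; standard divisor 469956/32 ≈ 14686.125.
Standard quotas: Oakdale 4.1182, Rivermont 8.7572, Pinehurst 4.1854, Claybrook 0.4316, Stonebridge 7.0497, Millford 7.0787, Ashgrove 0.3792.
Lower quotas: Oakdale 4, Rivermont 8, Pinehurst 4, Claybrook 0, Stonebridge 7, Millford 7, Ashgrove 0 (sum 30, leaving 2 seats).
Remainders in descending order: Rivermont 0.7572, Claybrook 0.4316, Ashgrove 0.3792, Pinehurst 0.1854, Oakdale 0.1182, Millford 0.0787, Stonebridge 0.0497.
The surplus seats go to Rivermont, Claybrook.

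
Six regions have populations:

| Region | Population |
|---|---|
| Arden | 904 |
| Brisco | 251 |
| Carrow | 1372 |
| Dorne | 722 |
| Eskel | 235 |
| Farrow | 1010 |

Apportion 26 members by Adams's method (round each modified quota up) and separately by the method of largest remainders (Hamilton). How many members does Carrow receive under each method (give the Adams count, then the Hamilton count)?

Adams: Arden 5, Brisco 2, Carrow 7, Dorne 4, Eskel 2, Farrow 6.
Hamilton: Arden 5, Brisco 2, Carrow 8, Dorne 4, Eskel 1, Farrow 6.
Carrow gets 7 under Adams and 8 under Hamilton.

7 and 8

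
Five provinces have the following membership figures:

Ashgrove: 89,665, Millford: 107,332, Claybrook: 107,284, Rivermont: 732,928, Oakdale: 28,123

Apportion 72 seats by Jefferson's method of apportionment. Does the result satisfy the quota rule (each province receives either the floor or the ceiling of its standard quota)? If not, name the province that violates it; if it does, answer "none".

Standard quotas: Ashgrove 6.060, Millford 7.254, Claybrook 7.251, Rivermont 49.535, Oakdale 1.901.
Jefferson allocation: Ashgrove 6, Millford 7, Claybrook 7, Rivermont 51, Oakdale 1.
Rivermont has quota 49.535 (lower 49, upper 50) but receives 51 — outside the quota interval.

Rivermont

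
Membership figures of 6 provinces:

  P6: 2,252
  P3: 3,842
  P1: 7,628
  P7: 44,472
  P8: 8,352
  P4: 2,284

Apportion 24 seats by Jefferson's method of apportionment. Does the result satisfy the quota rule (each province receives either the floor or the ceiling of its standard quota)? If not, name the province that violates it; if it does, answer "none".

P7

Standard quotas: P6 0.785, P3 1.340, P1 2.660, P7 15.507, P8 2.912, P4 0.796.
Jefferson allocation: P6 0, P3 1, P1 3, P7 17, P8 3, P4 0.
P7 has quota 15.507 (lower 15, upper 16) but receives 17 — outside the quota interval.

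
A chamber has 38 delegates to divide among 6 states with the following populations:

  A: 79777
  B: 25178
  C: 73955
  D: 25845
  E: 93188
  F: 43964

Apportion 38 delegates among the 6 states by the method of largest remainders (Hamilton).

A=9; B=3; C=8; D=3; E=10; F=5

Standard divisor: 341907 ÷ 38 ≈ 8997.553.
Standard quotas: A 8.8665, B 2.7983, C 8.2195, D 2.8724, E 10.3570, F 4.8862.
Lower quotas: A 8, B 2, C 8, D 2, E 10, F 4 (sum 34, leaving 4 seats).
Remainders in descending order: F 0.8862, D 0.8724, A 0.8665, B 0.7983, E 0.3570, C 0.2195.
The surplus seats go to F, D, A, B.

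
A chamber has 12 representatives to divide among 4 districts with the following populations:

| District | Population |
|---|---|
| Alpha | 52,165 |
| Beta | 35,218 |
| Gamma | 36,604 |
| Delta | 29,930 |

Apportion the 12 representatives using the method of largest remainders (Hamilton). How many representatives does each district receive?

Alpha=4, Beta=3, Gamma=3, Delta=2

Standard divisor: 153917 ÷ 12 ≈ 12826.417.
Standard quotas: Alpha 4.0670, Beta 2.7457, Gamma 2.8538, Delta 2.3335.
Lower quotas: Alpha 4, Beta 2, Gamma 2, Delta 2 (sum 10, leaving 2 seats).
Remainders in descending order: Gamma 0.8538, Beta 0.7457, Delta 0.3335, Alpha 0.0670.
Largest remainders: Gamma, Beta receive the extra seats.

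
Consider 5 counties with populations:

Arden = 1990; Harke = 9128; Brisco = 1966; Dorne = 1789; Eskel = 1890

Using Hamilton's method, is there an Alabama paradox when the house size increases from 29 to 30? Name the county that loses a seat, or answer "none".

At 29 seats: Arden 4, Harke 16, Brisco 3, Dorne 3, Eskel 3.
At 30 seats: Arden 4, Harke 16, Brisco 4, Dorne 3, Eskel 3.
No county's allocation decreased.

none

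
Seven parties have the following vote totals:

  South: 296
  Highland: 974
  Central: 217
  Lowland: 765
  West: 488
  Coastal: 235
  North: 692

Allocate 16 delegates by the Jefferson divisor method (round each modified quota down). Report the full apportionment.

Standard divisor 3667/16 ≈ 229.188; standard quotas: South 1.292, Highland 4.250, Central 0.947, Lowland 3.338, West 2.129, Coastal 1.025, North 3.019.
Rounding down gives 1, 4, 0, 3, 2, 1, 3 = 14 seats, so the divisor must be adjusted.
With modified divisor 193: modified quotas South 1.534, Highland 5.047, Central 1.124, Lowland 3.964, West 2.528, Coastal 1.218, North 3.585.
Rounding down: South 1, Highland 5, Central 1, Lowland 3, West 2, Coastal 1, North 3 (total 16).

South 1; Highland 5; Central 1; Lowland 3; West 2; Coastal 1; North 3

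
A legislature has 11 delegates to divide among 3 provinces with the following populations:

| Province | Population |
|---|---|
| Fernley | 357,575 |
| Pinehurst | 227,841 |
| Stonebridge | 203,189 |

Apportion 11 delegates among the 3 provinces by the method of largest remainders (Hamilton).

Total 788605; standard divisor 788605/11 ≈ 71691.364.
Standard quotas: Fernley 4.9877, Pinehurst 3.1781, Stonebridge 2.8342.
Lower quotas: Fernley 4, Pinehurst 3, Stonebridge 2 (sum 9, leaving 2 seats).
Remainders in descending order: Fernley 0.9877, Stonebridge 0.8342, Pinehurst 0.1781.
Largest remainders: Fernley, Stonebridge receive the extra seats.

Fernley 5, Pinehurst 3, Stonebridge 3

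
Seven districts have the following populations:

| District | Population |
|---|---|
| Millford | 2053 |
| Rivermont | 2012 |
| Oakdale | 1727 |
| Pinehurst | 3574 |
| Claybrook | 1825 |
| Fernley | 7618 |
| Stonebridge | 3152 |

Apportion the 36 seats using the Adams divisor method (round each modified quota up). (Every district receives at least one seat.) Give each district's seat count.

Millford=4, Rivermont=3, Oakdale=3, Pinehurst=6, Claybrook=3, Fernley=12, Stonebridge=5

Standard divisor 21961/36 ≈ 610.028; standard quotas: Millford 3.365, Rivermont 3.298, Oakdale 2.831, Pinehurst 5.859, Claybrook 2.992, Fernley 12.488, Stonebridge 5.167.
Rounding up gives 4, 4, 3, 6, 3, 13, 6 = 39 seats, so the divisor must be adjusted.
With modified divisor 678: modified quotas Millford 3.028, Rivermont 2.968, Oakdale 2.547, Pinehurst 5.271, Claybrook 2.692, Fernley 11.236, Stonebridge 4.649.
Rounding up: Millford 4, Rivermont 3, Oakdale 3, Pinehurst 6, Claybrook 3, Fernley 12, Stonebridge 5 (total 36).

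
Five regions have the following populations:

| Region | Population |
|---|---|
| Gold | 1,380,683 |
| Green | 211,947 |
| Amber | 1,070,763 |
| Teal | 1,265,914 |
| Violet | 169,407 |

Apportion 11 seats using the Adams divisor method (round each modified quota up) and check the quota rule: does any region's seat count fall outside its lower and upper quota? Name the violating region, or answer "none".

none

Standard quotas: Gold 3.705, Green 0.569, Amber 2.874, Teal 3.397, Violet 0.455.
Adams allocation: Gold 3, Green 1, Amber 3, Teal 3, Violet 1.
Every allocation lies between the lower and upper quota.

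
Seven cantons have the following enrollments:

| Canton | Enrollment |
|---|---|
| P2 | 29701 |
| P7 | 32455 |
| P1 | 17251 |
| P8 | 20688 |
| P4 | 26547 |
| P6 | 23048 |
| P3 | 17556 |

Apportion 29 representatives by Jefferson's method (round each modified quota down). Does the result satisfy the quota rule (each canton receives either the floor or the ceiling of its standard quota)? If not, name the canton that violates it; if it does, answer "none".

none

Standard quotas: P2 5.150, P7 5.628, P1 2.991, P8 3.587, P4 4.603, P6 3.996, P3 3.044.
Jefferson allocation: P2 5, P7 6, P1 3, P8 3, P4 5, P6 4, P3 3.
Every allocation lies between the lower and upper quota.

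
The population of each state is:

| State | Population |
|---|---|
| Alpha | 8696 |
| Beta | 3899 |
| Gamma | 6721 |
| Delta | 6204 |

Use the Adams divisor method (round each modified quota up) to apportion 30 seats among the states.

Standard divisor 25520/30 ≈ 850.667; standard quotas: Alpha 10.223, Beta 4.583, Gamma 7.901, Delta 7.293.
Rounding up gives 11, 5, 8, 8 = 32 seats, so the divisor must be adjusted.
With modified divisor 900: modified quotas Alpha 9.662, Beta 4.332, Gamma 7.468, Delta 6.893.
Rounding up: Alpha 10, Beta 5, Gamma 8, Delta 7 (total 30).

Alpha=10, Beta=5, Gamma=8, Delta=7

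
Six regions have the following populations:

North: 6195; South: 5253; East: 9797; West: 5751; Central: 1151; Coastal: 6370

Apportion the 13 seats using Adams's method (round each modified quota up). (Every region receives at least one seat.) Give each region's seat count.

North: 2, South: 2, East: 4, West: 2, Central: 1, Coastal: 2

Standard divisor 34517/13 ≈ 2655.154; standard quotas: North 2.333, South 1.978, East 3.690, West 2.166, Central 0.433, Coastal 2.399.
Rounding up gives 3, 2, 4, 3, 1, 3 = 16 seats, so the divisor must be adjusted.
With modified divisor 3230: modified quotas North 1.918, South 1.626, East 3.033, West 1.780, Central 0.356, Coastal 1.972.
Rounding up: North 2, South 2, East 4, West 2, Central 1, Coastal 2 (total 13).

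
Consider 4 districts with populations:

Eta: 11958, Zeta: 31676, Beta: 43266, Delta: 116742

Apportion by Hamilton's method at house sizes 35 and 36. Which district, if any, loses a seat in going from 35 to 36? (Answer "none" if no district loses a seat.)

Zeta

At 35 seats: Eta 2, Zeta 6, Beta 7, Delta 20.
At 36 seats: Eta 2, Zeta 5, Beta 8, Delta 21.
Zeta drops from 6 to 5.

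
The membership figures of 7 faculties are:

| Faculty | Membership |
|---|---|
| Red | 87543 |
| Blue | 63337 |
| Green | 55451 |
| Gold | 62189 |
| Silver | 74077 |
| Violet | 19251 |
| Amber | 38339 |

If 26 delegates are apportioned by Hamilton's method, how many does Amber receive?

Total 400187; standard divisor 400187/26 ≈ 15391.808.
Standard quotas: Red 5.6876, Blue 4.1150, Green 3.6026, Gold 4.0404, Silver 4.8128, Violet 1.2507, Amber 2.4909.
Lower quotas: Red 5, Blue 4, Green 3, Gold 4, Silver 4, Violet 1, Amber 2 (sum 23, leaving 3 seats).
Remainders in descending order: Silver 0.8128, Red 0.6876, Green 0.6026, Amber 0.4909, Violet 0.2507, Blue 0.1150, Gold 0.0404.
The surplus seats go to Silver, Red, Green.
Amber receives 2.

2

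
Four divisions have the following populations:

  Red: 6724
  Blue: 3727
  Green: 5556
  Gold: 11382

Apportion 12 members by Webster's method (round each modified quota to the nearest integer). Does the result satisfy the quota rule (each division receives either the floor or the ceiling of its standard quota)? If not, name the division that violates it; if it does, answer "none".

none

Standard quotas: Red 2.946, Blue 1.633, Green 2.434, Gold 4.987.
Webster allocation: Red 3, Blue 2, Green 2, Gold 5.
Every allocation lies between the lower and upper quota.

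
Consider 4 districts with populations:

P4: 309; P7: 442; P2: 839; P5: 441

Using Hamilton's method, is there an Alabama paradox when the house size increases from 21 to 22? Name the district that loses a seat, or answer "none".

none

At 21 seats: P4 3, P7 5, P2 9, P5 4.
At 22 seats: P4 3, P7 5, P2 9, P5 5.
No district's allocation decreased.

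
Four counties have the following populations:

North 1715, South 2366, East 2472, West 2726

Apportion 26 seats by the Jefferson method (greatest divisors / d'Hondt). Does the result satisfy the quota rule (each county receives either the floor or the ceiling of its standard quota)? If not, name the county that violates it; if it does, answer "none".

Standard quotas: North 4.805, South 6.630, East 6.927, West 7.638.
Jefferson allocation: North 5, South 6, East 7, West 8.
Every allocation lies between the lower and upper quota.

none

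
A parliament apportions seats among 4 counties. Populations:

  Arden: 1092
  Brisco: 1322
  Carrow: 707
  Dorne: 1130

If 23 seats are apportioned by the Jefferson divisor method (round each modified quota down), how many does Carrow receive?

Standard divisor 4251/23 ≈ 184.826; standard quotas: Arden 5.908, Brisco 7.153, Carrow 3.825, Dorne 6.114.
Rounding down gives 5, 7, 3, 6 = 21 seats, so the divisor must be adjusted.
With modified divisor 170: modified quotas Arden 6.424, Brisco 7.776, Carrow 4.159, Dorne 6.647.
Rounding down: Arden 6, Brisco 7, Carrow 4, Dorne 6 (total 23).
Carrow receives 4.

4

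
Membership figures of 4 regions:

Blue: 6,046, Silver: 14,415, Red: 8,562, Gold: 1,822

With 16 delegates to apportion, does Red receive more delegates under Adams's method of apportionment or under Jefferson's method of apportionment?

Adams: Blue 3, Silver 7, Red 5, Gold 1.
Jefferson: Blue 3, Silver 8, Red 4, Gold 1.
Red gets 5 under Adams and 4 under Jefferson.

Adams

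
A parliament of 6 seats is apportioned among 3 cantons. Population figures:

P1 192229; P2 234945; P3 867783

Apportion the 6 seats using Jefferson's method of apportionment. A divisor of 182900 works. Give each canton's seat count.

P1=1, P2=1, P3=4

With modified divisor 182900: modified quotas P1 1.051, P2 1.285, P3 4.745.
Rounding down: P1 1, P2 1, P3 4 (total 6).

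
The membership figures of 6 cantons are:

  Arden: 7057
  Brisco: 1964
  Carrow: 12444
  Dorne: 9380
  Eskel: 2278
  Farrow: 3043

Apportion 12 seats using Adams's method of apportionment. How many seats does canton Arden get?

2

Standard divisor 36166/12 ≈ 3013.833; standard quotas: Arden 2.342, Brisco 0.652, Carrow 4.129, Dorne 3.112, Eskel 0.756, Farrow 1.010.
Rounding up gives 3, 1, 5, 4, 1, 2 = 16 seats, so the divisor must be adjusted.
With modified divisor 3800: modified quotas Arden 1.857, Brisco 0.517, Carrow 3.275, Dorne 2.468, Eskel 0.599, Farrow 0.801.
Rounding up: Arden 2, Brisco 1, Carrow 4, Dorne 3, Eskel 1, Farrow 1 (total 12).
Arden receives 2.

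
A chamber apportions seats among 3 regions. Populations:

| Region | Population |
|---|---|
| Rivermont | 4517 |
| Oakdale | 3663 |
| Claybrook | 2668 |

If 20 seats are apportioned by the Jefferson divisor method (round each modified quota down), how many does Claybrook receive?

Standard divisor 10848/20 ≈ 542.4; standard quotas: Rivermont 8.328, Oakdale 6.753, Claybrook 4.919.
Rounding down gives 8, 6, 4 = 18 seats, so the divisor must be adjusted.
With modified divisor 510: modified quotas Rivermont 8.857, Oakdale 7.182, Claybrook 5.231.
Rounding down: Rivermont 8, Oakdale 7, Claybrook 5 (total 20).
Claybrook receives 5.

5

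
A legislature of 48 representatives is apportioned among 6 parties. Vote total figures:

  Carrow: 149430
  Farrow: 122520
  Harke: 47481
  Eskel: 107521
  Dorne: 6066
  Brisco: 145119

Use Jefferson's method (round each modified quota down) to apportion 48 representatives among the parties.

Carrow 13, Farrow 10, Harke 4, Eskel 9, Dorne 0, Brisco 12

Standard divisor 578137/48 ≈ 12044.521; standard quotas: Carrow 12.406, Farrow 10.172, Harke 3.942, Eskel 8.927, Dorne 0.504, Brisco 12.049.
Rounding down gives 12, 10, 3, 8, 0, 12 = 45 seats, so the divisor must be adjusted.
With modified divisor 11300: modified quotas Carrow 13.224, Farrow 10.842, Harke 4.202, Eskel 9.515, Dorne 0.537, Brisco 12.842.
Rounding down: Carrow 13, Farrow 10, Harke 4, Eskel 9, Dorne 0, Brisco 12 (total 48).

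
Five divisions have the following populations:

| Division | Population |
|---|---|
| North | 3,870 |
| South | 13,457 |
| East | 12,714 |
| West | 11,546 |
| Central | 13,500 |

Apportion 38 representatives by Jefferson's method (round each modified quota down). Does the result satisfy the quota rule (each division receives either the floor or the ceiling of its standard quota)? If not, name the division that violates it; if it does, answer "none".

none

Standard quotas: North 2.670, South 9.283, East 8.770, West 7.965, Central 9.313.
Jefferson allocation: North 2, South 9, East 9, West 8, Central 10.
Every allocation lies between the lower and upper quota.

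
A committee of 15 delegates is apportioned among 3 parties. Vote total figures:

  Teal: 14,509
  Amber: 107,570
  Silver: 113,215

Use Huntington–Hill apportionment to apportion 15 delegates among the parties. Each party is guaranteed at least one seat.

With divisor 15864: modified quotas Teal 0.915, Amber 6.781, Silver 7.137.
Geometric-mean thresholds: Teal (min 1), Amber √(6·7)=6.481, Silver √(7·8)=7.483.
Each quota rounded against its threshold gives Teal 1, Amber 7, Silver 7 (total 15).

Teal 1, Amber 7, Silver 7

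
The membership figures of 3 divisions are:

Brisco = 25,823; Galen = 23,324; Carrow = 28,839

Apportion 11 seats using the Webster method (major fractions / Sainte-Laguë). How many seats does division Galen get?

3

Standard divisor 77986/11 ≈ 7089.636; standard quotas: Brisco 3.642, Galen 3.290, Carrow 4.068.
Rounding to the nearest integer gives Brisco 4, Galen 3, Carrow 4 — total 11, matching the house size, so no adjustment is needed.
Galen receives 3.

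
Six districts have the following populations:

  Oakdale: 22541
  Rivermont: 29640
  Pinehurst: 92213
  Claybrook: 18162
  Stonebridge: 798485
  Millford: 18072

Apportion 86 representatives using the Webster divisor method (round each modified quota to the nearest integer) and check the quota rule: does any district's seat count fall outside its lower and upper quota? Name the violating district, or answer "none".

Stonebridge

Standard quotas: Oakdale 1.980, Rivermont 2.603, Pinehurst 8.099, Claybrook 1.595, Stonebridge 70.135, Millford 1.587.
Webster allocation: Oakdale 2, Rivermont 3, Pinehurst 8, Claybrook 2, Stonebridge 69, Millford 2.
Stonebridge has quota 70.135 (lower 70, upper 71) but receives 69 — outside the quota interval.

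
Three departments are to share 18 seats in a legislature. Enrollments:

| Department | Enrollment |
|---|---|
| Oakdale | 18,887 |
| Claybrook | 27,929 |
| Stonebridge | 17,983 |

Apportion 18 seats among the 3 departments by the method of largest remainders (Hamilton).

Total 64799; standard divisor 64799/18 ≈ 3599.944.
Standard quotas: Oakdale 5.2465, Claybrook 7.7582, Stonebridge 4.9954.
Lower quotas: Oakdale 5, Claybrook 7, Stonebridge 4 (sum 16, leaving 2 seats).
Remainders in descending order: Stonebridge 0.9954, Claybrook 0.7582, Oakdale 0.2465.
The surplus seats go to Stonebridge, Claybrook.

Oakdale 5, Claybrook 8, Stonebridge 5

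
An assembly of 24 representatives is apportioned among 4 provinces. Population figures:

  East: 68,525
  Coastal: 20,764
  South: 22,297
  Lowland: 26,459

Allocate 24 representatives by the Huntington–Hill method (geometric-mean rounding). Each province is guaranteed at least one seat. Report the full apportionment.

With divisor 5940: modified quotas East 11.536, Coastal 3.496, South 3.754, Lowland 4.454.
Geometric-mean thresholds: East √(11·12)=11.489, Coastal √(3·4)=3.464, South √(3·4)=3.464, Lowland √(4·5)=4.472.
Each quota rounded against its threshold gives East 12, Coastal 4, South 4, Lowland 4 (total 24).

East=12, Coastal=4, South=4, Lowland=4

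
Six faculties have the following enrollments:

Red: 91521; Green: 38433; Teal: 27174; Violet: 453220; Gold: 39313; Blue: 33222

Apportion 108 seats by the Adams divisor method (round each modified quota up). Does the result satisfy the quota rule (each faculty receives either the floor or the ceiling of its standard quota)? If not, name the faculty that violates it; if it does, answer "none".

Violet

Standard quotas: Red 14.474, Green 6.078, Teal 4.298, Violet 71.678, Gold 6.217, Blue 5.254.
Adams allocation: Red 14, Green 6, Teal 5, Violet 70, Gold 7, Blue 6.
Violet has quota 71.678 (lower 71, upper 72) but receives 70 — outside the quota interval.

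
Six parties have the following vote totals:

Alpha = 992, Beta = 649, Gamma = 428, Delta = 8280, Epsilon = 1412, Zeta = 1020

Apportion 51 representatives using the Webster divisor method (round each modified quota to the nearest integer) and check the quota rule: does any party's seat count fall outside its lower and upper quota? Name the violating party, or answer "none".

Standard quotas: Alpha 3.958, Beta 2.590, Gamma 1.708, Delta 33.040, Epsilon 5.634, Zeta 4.070.
Webster allocation: Alpha 4, Beta 3, Gamma 2, Delta 32, Epsilon 6, Zeta 4.
Delta has quota 33.040 (lower 33, upper 34) but receives 32 — outside the quota interval.

Delta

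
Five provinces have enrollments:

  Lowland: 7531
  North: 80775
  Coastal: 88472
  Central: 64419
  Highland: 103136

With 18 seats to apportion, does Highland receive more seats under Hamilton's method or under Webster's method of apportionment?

Hamilton: Lowland 1, North 4, Coastal 5, Central 3, Highland 5.
Webster: Lowland 0, North 4, Coastal 5, Central 3, Highland 6.
Highland gets 5 under Hamilton and 6 under Webster.

Webster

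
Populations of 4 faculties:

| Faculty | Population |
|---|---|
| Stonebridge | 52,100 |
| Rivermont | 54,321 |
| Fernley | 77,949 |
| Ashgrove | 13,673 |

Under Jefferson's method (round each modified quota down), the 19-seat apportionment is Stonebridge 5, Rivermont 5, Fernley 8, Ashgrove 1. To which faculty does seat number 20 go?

Rivermont

Priority for the next seat is population ÷ (current seats + 1).
Priorities: Stonebridge 8683.333, Rivermont 9053.500, Fernley 8661.000, Ashgrove 6836.500.
Highest priority: Rivermont.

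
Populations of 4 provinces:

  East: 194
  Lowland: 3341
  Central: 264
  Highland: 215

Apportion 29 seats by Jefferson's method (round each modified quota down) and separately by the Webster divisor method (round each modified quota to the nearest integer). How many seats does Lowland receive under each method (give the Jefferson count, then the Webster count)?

Jefferson: East 1, Lowland 25, Central 2, Highland 1.
Webster: East 1, Lowland 24, Central 2, Highland 2.
Lowland gets 25 under Jefferson and 24 under Webster.

25 and 24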